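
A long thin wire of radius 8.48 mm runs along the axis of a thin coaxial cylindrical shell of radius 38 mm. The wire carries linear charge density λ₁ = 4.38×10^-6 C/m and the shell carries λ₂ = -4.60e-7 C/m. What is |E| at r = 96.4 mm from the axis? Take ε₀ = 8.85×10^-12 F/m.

Take a coaxial cylindrical Gaussian surface of radius r = 96.4 mm and length L (r > 38 mm, enclosing both).
λ_enc = λ₁ + λ₂ = (4.38×10^-6) + (-4.60e-7) = 3.92×10^-6 C/m.
Since E is radial and uniform over the curved surface, Φ = E·2πrL = Q_enc/ε₀ = λ_enc L/ε₀.
E = |λ_enc|/(2πε₀r) = (3.92×10^-6)/(2π·8.85×10^-12·0.0964) = 7.31e5 N/C.

|E| = 7.31×10^5 V/m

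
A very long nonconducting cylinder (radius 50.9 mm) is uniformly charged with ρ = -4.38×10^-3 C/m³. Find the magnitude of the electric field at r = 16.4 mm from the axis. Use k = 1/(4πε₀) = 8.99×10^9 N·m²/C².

Choose a coaxial cylinder of radius r = 16.4 mm (arbitrary length L) as the Gaussian surface (r < R).
Charge inside radius r per length L is ρ·πr²·L, so λ_enc = ρπr² = -3.701×10^-6 C/m.
Since E is radial and uniform over the curved surface, Φ = E·2πrL = Q_enc/ε₀ = λ_enc L/ε₀.
E = 2k|λ_enc|/r = 2(8.99×10^9)(3.701e-6)/(0.0164) = 4.06×10^6 N/C.

4.06×10^6 V/m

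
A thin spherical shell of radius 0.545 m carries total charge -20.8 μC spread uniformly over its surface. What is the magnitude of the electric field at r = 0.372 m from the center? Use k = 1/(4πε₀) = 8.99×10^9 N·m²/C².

E = 0 (no enclosed charge)

Use a concentric Gaussian sphere at r = 0.372 m (inside the shell, r < 0.545 m).
No charge lies within this surface, so Q_enc = 0 and Gauss's law gives E·4πr² = 0 ⇒ E = 0.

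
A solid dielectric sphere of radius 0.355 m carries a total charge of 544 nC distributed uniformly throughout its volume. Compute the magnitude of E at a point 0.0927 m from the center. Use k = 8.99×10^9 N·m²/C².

|E| = 1.01e4 N/C

By spherical symmetry E is radial; choose a Gaussian sphere of radius r = 0.0927 m (r < R).
For a uniform sphere the enclosed fraction is (r/R)³, so Q_enc = (544 nC)(0.0927/0.355)³ = 9.686×10^-9 C.
Since E is radial and uniform over the Gaussian sphere, Φ = E·4πr² = Q_enc/ε₀.
E = k|Q_enc|/r² = (8.99×10^9)(9.686×10^-9)/(0.0927)² = 1.01×10^4 N/C.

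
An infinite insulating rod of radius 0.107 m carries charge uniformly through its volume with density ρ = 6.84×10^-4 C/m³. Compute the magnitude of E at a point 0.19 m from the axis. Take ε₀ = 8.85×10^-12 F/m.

|E| = 2.33e6 V/m

Take a coaxial cylindrical Gaussian surface of radius r = 0.19 m and length L (r > 0.107 m, full cross-section enclosed).
λ_enc = ρ·πR² = (6.84×10^-4)π(0.107)² = 2.46e-5 C/m.
Since E is radial and uniform over the curved surface, Φ = E·2πrL = Q_enc/ε₀ = λ_enc L/ε₀.
E = |λ_enc|/(2πε₀r) = (2.46e-5)/(2π·8.85×10^-12·0.19) = 2.33e6 N/C.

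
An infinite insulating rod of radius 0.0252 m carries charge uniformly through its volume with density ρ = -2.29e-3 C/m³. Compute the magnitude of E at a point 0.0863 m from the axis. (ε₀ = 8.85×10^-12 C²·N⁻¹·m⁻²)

E ≈ 9.52×10^5 N/C

Choose a coaxial cylinder of radius r = 0.0863 m (arbitrary length L) as the Gaussian surface (r > 0.0252 m, full cross-section enclosed).
λ_enc = ρ·πR² = (-2.29e-3)π(0.0252)² = -4.569×10^-6 C/m.
Applying ∮E·dA = Q_enc/ε₀ with the end caps contributing no flux:
E = |λ_enc|/(2πε₀r) = (4.569×10^-6)/(2π·8.85×10^-12·0.0863) = 9.52×10^5 N/C.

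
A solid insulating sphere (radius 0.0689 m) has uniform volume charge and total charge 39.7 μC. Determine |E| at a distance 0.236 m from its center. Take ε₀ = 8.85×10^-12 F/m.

E ≈ 6.41e6 V/m

Symmetry ⇒ E = E(r) r̂. Gaussian sphere of radius r = 0.236 m (r > R, so the entire charge is enclosed).
Q_enc = 39.7 μC = 3.97×10^-5 C.
By Gauss's law, ∮E·dA = E·4πr² = Q_enc/ε₀.
E = |Q_enc|/(4πε₀r²) = (3.97×10^-5)/(4π·8.85×10^-12·(0.236)²) = 6.41e6 N/C.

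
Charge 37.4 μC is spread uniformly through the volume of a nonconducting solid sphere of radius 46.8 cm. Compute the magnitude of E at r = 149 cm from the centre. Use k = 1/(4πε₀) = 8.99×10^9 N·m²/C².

Take a concentric spherical Gaussian surface of radius r = 149 cm (r > R, so the entire charge is enclosed).
Q_enc = 37.4 μC = 3.74×10^-5 C.
Applying ∮E·dA = Q_enc/ε₀ with Φ = E(4πr²):
E = k|Q_enc|/r² = (8.99×10^9)(3.74×10^-5)/(1.49)² = 1.51×10^5 N/C.

|E| ≈ 1.51×10^5 N/C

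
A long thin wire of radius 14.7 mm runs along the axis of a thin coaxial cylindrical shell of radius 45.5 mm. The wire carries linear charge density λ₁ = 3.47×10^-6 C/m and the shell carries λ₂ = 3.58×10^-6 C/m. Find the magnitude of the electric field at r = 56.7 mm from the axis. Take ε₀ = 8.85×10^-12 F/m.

2.24×10^6 N/C

By cylindrical symmetry E is radial; use a coaxial Gaussian cylinder of radius 56.7 mm and length L (r > 45.5 mm, enclosing both).
λ_enc = λ₁ + λ₂ = (3.47e-6) + (3.58×10^-6) = 7.05e-6 C/m.
Applying ∮E·dA = Q_enc/ε₀ with the end caps contributing no flux:
E = |λ_enc|/(2πε₀r) = (7.05e-6)/(2π·8.85×10^-12·0.0567) = 2.24e6 N/C.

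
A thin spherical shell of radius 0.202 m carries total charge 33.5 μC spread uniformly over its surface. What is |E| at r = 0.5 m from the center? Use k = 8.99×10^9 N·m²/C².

Symmetry ⇒ E = E(r) r̂. Gaussian sphere of radius r = 0.5 m (r > 0.202 m).
The entire shell is enclosed: Q_enc = 3.35e-5 C.
Applying ∮E·dA = Q_enc/ε₀ with Φ = E(4πr²):
E = k|Q_enc|/r² = (8.99×10^9)(3.35e-5)/(0.5)² = 1.20×10^6 N/C.

|E| ≈ 1.20×10^6 N/C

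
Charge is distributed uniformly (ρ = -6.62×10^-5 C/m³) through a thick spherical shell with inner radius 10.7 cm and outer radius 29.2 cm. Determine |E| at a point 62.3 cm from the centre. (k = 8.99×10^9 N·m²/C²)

|E| = 1.52×10^5 N/C

Use a concentric Gaussian sphere at r = 62.3 cm (r > 29.2 cm, enclosing the whole shell).
Q_enc = ρ·(4π/3)(b³ − a³) = (-6.62e-5)·(4π/3)·((0.292)³ − (0.107)³) = -6.564×10^-6 C.
Since E is radial and uniform over the Gaussian sphere, Φ = E·4πr² = Q_enc/ε₀.
E = k|Q_enc|/r² = (8.99×10^9)(6.564×10^-6)/(0.623)² = 1.52×10^5 N/C.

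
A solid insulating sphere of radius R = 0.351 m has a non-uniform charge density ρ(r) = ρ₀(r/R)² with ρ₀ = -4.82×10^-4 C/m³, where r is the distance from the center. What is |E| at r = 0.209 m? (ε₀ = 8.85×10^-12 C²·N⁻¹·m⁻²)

E = 8.07×10^5 V/m

Use a concentric Gaussian sphere at r = 0.209 m (r < R).
Integrate the density: Q_enc = 4π ∫₀^r ρ₀(r'/R)^2 r'² dr' = 4πρ₀ r^5/(5·R²) = -3.921×10^-6 C.
Since E is radial and uniform over the Gaussian sphere, Φ = E·4πr² = Q_enc/ε₀.
E = |Q_enc|/(4πε₀r²) = (3.921×10^-6)/(4π·8.85×10^-12·(0.209)²) = 8.07×10^5 N/C.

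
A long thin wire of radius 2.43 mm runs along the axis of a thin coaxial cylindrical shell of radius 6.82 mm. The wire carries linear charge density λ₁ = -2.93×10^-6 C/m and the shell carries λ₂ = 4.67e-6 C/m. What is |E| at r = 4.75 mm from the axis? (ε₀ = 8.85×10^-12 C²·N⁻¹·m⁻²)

1.11×10^7 N/C

Choose a coaxial cylinder of radius r = 4.75 mm (arbitrary length L) as the Gaussian surface (between the conductors, 2.43 mm < r < 6.82 mm).
The shell at 6.82 mm lies outside the Gaussian surface, so λ_enc = λ₁ = -2.93e-6 C/m.
By Gauss's law (flux through the curved wall only), E·2πrL = λ_enc L/ε₀.
E = |λ_enc|/(2πε₀r) = (2.93×10^-6)/(2π·8.85×10^-12·0.00475) = 1.11×10^7 N/C.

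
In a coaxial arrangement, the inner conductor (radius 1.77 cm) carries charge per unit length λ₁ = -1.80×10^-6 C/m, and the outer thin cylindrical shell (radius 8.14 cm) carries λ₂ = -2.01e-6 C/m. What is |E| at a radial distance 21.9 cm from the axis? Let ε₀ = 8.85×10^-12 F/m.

|E| = 3.13×10^5 N/C

Take a coaxial cylindrical Gaussian surface of radius r = 21.9 cm and length L (r > 8.14 cm, enclosing both).
λ_enc = λ₁ + λ₂ = (-1.80×10^-6) + (-2.01×10^-6) = -3.81×10^-6 C/m.
By Gauss's law (flux through the curved wall only), E·2πrL = λ_enc L/ε₀.
E = |λ_enc|/(2πε₀r) = (3.81×10^-6)/(2π·8.85×10^-12·0.219) = 3.13×10^5 N/C.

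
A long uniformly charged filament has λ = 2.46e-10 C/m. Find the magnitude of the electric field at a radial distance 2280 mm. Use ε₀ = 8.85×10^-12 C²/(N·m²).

1.94 V/m

Take a coaxial cylindrical Gaussian surface of radius r = 2280 mm and length L.
Q_enc = λL, so λ_enc = 2.46×10^-10 C/m.
Since E is radial and uniform over the curved surface, Φ = E·2πrL = Q_enc/ε₀ = λ_enc L/ε₀.
E = |λ_enc|/(2πε₀r) = (2.46×10^-10)/(2π·8.85×10^-12·2.28) = 1.94 N/C.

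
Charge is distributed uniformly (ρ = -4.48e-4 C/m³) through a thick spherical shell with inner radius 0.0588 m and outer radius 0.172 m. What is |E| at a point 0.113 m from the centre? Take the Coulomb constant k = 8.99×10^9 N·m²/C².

1.64×10^6 N/C

Use a concentric Gaussian sphere at r = 0.113 m (within the shell material, 0.0588 m < r < 0.172 m).
Only the shell between 0.0588 m and r is enclosed: Q_enc = ρ·(4π/3)(r³ − a³) = (-4.48×10^-4)·(4π/3)·((0.113)³ − (0.0588)³) = -2.326×10^-6 C.
Gauss's law: E·4πr² = Q_enc/ε₀.
E = k|Q_enc|/r² = (8.99×10^9)(2.326×10^-6)/(0.113)² = 1.64e6 N/C.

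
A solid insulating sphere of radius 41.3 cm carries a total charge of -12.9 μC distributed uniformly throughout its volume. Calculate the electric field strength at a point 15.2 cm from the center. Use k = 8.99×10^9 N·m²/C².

|E| = 2.50×10^5 N/C

Take a concentric spherical Gaussian surface of radius r = 15.2 cm (r < R).
Only the charge within r is enclosed: Q_enc = Q·(r/R)³ = (-12.9 μC)·(15.2 cm/41.3 cm)³ = -6.431e-7 C.
Applying ∮E·dA = Q_enc/ε₀ with Φ = E(4πr²):
E = k|Q_enc|/r² = (8.99×10^9)(6.431×10^-7)/(0.152)² = 2.50×10^5 N/C.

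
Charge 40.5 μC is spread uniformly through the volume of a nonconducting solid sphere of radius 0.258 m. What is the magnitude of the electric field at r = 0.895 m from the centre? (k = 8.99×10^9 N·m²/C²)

4.55×10^5 N/C

Take a concentric spherical Gaussian surface of radius r = 0.895 m (r > R, so the entire charge is enclosed).
Q_enc = 40.5 μC = 4.05×10^-5 C.
Applying ∮E·dA = Q_enc/ε₀ with Φ = E(4πr²):
E = k|Q_enc|/r² = (8.99×10^9)(4.05×10^-5)/(0.895)² = 4.55e5 N/C.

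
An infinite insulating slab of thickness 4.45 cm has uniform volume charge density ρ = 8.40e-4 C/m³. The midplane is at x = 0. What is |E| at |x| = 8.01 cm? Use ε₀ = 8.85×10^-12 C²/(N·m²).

|E| = 2.11e6 N/C

The point |x| = 8.01 cm lies outside the slab (half-thickness 0.02225 m). A symmetric pillbox spanning the full slab encloses Q_enc = ρ·d·A.
Flux = 2EA ⇒ E = |ρ|d/(2ε₀), independent of distance outside.
E = (8.40×10^-4)(0.0445)/(2·8.85×10^-12) = 2.11×10^6 N/C.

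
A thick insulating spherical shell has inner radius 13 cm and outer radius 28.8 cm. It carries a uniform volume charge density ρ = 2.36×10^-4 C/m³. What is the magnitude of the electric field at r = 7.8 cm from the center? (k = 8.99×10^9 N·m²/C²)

|E| = 0 V/m

Symmetry ⇒ E = E(r) r̂. Gaussian sphere of radius r = 7.8 cm (r < 13 cm, inside the empty cavity).
No charge is enclosed, so by Gauss's law E·4πr² = 0 ⇒ E = 0.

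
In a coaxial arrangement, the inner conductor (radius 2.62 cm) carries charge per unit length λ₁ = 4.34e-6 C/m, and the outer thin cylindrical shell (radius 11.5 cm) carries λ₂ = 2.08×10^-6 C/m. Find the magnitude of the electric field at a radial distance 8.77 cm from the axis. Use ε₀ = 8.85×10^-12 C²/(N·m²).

By cylindrical symmetry E is radial; use a coaxial Gaussian cylinder of radius 8.77 cm and length L (between the conductors, 2.62 cm < r < 11.5 cm).
The shell at 11.5 cm lies outside the Gaussian surface, so λ_enc = λ₁ = 4.34×10^-6 C/m.
Applying ∮E·dA = Q_enc/ε₀ with the end caps contributing no flux:
E = |λ_enc|/(2πε₀r) = (4.34×10^-6)/(2π·8.85×10^-12·0.0877) = 8.90e5 N/C.

E ≈ 8.90×10^5 V/m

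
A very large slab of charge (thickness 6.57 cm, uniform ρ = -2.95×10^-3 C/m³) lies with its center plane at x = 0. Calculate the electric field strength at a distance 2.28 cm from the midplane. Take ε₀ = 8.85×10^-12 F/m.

E = 7.60×10^6 V/m

By symmetry E is perpendicular to the slab. A Gaussian pillbox from −2.28 cm to +2.28 cm (face area A) lies entirely within the slab.
Q_enc = ρ·(2x)·A and flux = 2EA, so 2EA = 2ρxA/ε₀ ⇒ E = |ρ|x/ε₀.
E = (2.95e-3)(0.0228)/(8.85×10^-12) = 7.60×10^6 N/C.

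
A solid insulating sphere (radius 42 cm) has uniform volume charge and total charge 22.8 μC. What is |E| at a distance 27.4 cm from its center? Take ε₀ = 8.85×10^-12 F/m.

E ≈ 7.58×10^5 V/m

Use a concentric Gaussian sphere at r = 27.4 cm (r < R).
Only the charge within r is enclosed: Q_enc = Q·(r/R)³ = (22.8 μC)·(27.4 cm/42 cm)³ = 6.331×10^-6 C.
Applying ∮E·dA = Q_enc/ε₀ with Φ = E(4πr²):
E = |Q_enc|/(4πε₀r²) = (6.331e-6)/(4π·8.85×10^-12·(0.274)²) = 7.58×10^5 N/C.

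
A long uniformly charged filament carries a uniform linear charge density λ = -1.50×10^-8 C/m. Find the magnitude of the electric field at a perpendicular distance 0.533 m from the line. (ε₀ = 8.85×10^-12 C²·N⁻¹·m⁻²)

By cylindrical symmetry E is radial; use a coaxial Gaussian cylinder of radius 0.533 m and length L.
Q_enc = λL, so λ_enc = -1.50e-8 C/m.
Since E is radial and uniform over the curved surface, Φ = E·2πrL = Q_enc/ε₀ = λ_enc L/ε₀.
E = |λ_enc|/(2πε₀r) = (1.50e-8)/(2π·8.85×10^-12·0.533) = 506 N/C.

E ≈ 506 N/C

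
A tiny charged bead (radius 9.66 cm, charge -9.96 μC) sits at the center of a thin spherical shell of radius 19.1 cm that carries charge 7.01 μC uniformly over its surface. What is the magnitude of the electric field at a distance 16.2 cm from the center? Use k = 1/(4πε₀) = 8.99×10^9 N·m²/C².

E = 3.41×10^6 V/m

Take a concentric spherical Gaussian surface of radius r = 16.2 cm (between the bodies, 9.66 cm < r < 19.1 cm).
The shell at 19.1 cm lies outside the Gaussian surface, so Q_enc = -9.96 μC = -9.96×10^-6 C.
Applying ∮E·dA = Q_enc/ε₀ with Φ = E(4πr²):
E = k|Q_enc|/r² = (8.99×10^9)(9.96e-6)/(0.162)² = 3.41e6 N/C.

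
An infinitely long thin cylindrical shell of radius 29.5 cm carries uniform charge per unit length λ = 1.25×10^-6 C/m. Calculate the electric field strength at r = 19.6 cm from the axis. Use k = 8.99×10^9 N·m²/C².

E = 0

Choose a coaxial cylinder of radius r = 19.6 cm (arbitrary length L) as the Gaussian surface (r < 29.5 cm, inside the shell).
All the surface charge lies outside this cylinder: Q_enc = 0, hence E = 0.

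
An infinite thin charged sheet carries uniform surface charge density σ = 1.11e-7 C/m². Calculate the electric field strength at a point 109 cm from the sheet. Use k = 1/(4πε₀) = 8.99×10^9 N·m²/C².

Choose a cylindrical pillbox piercing the sheet, end faces (area A) parallel to it.
Only the two end caps contribute flux: Φ = 2EA. With Q_enc = σA, Gauss's law gives E = |σ|/(2ε₀).
E = 2πk|σ| = 2π(8.99×10^9)(1.11×10^-7) = 6.27×10^3 N/C.

|E| = 6.27e3 V/m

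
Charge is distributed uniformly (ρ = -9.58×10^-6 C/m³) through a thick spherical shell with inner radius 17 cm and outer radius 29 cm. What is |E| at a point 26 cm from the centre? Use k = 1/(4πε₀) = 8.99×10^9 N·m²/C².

|E| ≈ 6.76e4 N/C

Take a concentric spherical Gaussian surface of radius r = 26 cm (within the shell material, 17 cm < r < 29 cm).
Only the shell between 17 cm and r is enclosed: Q_enc = ρ·(4π/3)(r³ − a³) = (-9.58×10^-6)·(4π/3)·((0.26)³ − (0.17)³) = -5.081e-7 C.
By Gauss's law, ∮E·dA = E·4πr² = Q_enc/ε₀.
E = k|Q_enc|/r² = (8.99×10^9)(5.081×10^-7)/(0.26)² = 6.76e4 N/C.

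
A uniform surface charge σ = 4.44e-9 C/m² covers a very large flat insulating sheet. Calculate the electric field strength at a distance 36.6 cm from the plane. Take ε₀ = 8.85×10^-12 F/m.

Choose a cylindrical pillbox piercing the sheet, end faces (area A) parallel to it.
Only the two end caps contribute flux: Φ = 2EA. With Q_enc = σA, Gauss's law gives E = |σ|/(2ε₀).
E = |σ|/(2ε₀) = (4.44×10^-9)/(2·8.85×10^-12) = 251 N/C.

|E| = 251 V/m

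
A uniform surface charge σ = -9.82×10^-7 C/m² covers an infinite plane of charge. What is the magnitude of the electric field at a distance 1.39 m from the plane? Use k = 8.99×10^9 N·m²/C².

|E| = 5.55×10^4 N/C

Choose a cylindrical pillbox piercing the sheet, end faces (area A) parallel to it.
Only the two end caps contribute flux: Φ = 2EA. With Q_enc = σA, Gauss's law gives E = |σ|/(2ε₀).
E = 2πk|σ| = 2π(8.99×10^9)(9.82×10^-7) = 5.55×10^4 N/C.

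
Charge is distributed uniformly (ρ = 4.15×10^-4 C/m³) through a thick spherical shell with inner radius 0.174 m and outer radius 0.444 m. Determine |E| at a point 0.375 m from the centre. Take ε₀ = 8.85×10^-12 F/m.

5.28×10^6 V/m

Take a concentric spherical Gaussian surface of radius r = 0.375 m (within the shell material, 0.174 m < r < 0.444 m).
Only the shell between 0.174 m and r is enclosed: Q_enc = ρ·(4π/3)(r³ − a³) = (4.15×10^-4)·(4π/3)·((0.375)³ − (0.174)³) = 8.251×10^-5 C.
By Gauss's law, ∮E·dA = E·4πr² = Q_enc/ε₀.
E = |Q_enc|/(4πε₀r²) = (8.251×10^-5)/(4π·8.85×10^-12·(0.375)²) = 5.28×10^6 N/C.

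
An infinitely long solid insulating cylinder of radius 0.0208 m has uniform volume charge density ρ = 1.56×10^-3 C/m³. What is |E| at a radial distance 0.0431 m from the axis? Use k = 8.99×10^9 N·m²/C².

E = 8.85e5 V/m

Coaxial Gaussian cylinder, radius r = 0.0431 m, length L (r > 0.0208 m, full cross-section enclosed).
λ_enc = ρ·πR² = (1.56×10^-3)π(0.0208)² = 2.12e-6 C/m.
Gauss's law: E·2πrL = λ_enc L/ε₀.
E = 2k|λ_enc|/r = 2(8.99×10^9)(2.12e-6)/(0.0431) = 8.85×10^5 N/C.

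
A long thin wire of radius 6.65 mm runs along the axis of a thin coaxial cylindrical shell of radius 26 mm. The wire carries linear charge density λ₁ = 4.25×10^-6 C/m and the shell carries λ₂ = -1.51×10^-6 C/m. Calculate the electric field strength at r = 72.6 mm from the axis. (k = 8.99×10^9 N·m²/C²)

Choose a coaxial cylinder of radius r = 72.6 mm (arbitrary length L) as the Gaussian surface (r > 26 mm, enclosing both).
λ_enc = λ₁ + λ₂ = (4.25×10^-6) + (-1.51×10^-6) = 2.74×10^-6 C/m.
Gauss's law: E·2πrL = λ_enc L/ε₀.
E = 2k|λ_enc|/r = 2(8.99×10^9)(2.74×10^-6)/(0.0726) = 6.79×10^5 N/C.

6.79×10^5 N/C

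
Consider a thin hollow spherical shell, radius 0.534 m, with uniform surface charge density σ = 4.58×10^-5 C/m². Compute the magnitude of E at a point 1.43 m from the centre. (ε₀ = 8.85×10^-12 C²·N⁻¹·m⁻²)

7.22×10^5 N/C

Take a concentric spherical Gaussian surface of radius r = 1.43 m (r > 0.534 m).
The entire shell is enclosed: Q_enc = σ·4πR² = (4.58×10^-5)·4π·(0.534)² = 1.641e-4 C.
Since E is radial and uniform over the Gaussian sphere, Φ = E·4πr² = Q_enc/ε₀.
E = |Q_enc|/(4πε₀r²) = (1.641e-4)/(4π·8.85×10^-12·(1.43)²) = 7.22×10^5 N/C.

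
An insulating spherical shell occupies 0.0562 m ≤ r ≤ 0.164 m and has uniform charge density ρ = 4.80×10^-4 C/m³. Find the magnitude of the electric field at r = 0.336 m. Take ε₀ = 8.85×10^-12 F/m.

E = 6.78×10^5 N/C

Use a concentric Gaussian sphere at r = 0.336 m (r > 0.164 m, enclosing the whole shell).
Q_enc = ρ·(4π/3)(b³ − a³) = (4.80e-4)·(4π/3)·((0.164)³ − (0.0562)³) = 8.512×10^-6 C.
Applying ∮E·dA = Q_enc/ε₀ with Φ = E(4πr²):
E = |Q_enc|/(4πε₀r²) = (8.512e-6)/(4π·8.85×10^-12·(0.336)²) = 6.78e5 N/C.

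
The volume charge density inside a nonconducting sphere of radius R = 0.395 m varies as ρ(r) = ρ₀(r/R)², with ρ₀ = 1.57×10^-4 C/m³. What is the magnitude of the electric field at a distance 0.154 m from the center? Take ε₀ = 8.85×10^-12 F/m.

|E| = 8.31×10^4 V/m

Take a concentric spherical Gaussian surface of radius r = 0.154 m (r < R).
Integrate the density: Q_enc = 4π ∫₀^r ρ₀(r'/R)^2 r'² dr' = 4πρ₀ r^5/(5·R²) = 2.191e-7 C.
Gauss's law: E·4πr² = Q_enc/ε₀.
E = |Q_enc|/(4πε₀r²) = (2.191e-7)/(4π·8.85×10^-12·(0.154)²) = 8.31×10^4 N/C.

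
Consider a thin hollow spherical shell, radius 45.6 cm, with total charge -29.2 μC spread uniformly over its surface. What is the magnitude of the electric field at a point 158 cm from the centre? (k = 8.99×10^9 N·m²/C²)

Symmetry ⇒ E = E(r) r̂. Gaussian sphere of radius r = 158 cm (r > 45.6 cm).
The entire shell is enclosed: Q_enc = -2.92×10^-5 C.
Gauss's law: E·4πr² = Q_enc/ε₀.
E = k|Q_enc|/r² = (8.99×10^9)(2.92×10^-5)/(1.58)² = 1.05e5 N/C.

E ≈ 1.05e5 N/C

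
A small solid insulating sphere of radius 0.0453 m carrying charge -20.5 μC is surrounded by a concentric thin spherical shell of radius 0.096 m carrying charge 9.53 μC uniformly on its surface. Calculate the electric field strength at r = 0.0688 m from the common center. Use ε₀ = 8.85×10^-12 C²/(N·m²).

E ≈ 3.89×10^7 N/C

Symmetry ⇒ E = E(r) r̂. Gaussian sphere of radius r = 0.0688 m (between the bodies, 0.0453 m < r < 0.096 m).
Only the inner charge is enclosed; the outer shell contributes nothing inside itself. Q_enc = -20.5 μC = -2.05e-5 C.
Gauss's law: E·4πr² = Q_enc/ε₀.
E = |Q_enc|/(4πε₀r²) = (2.05×10^-5)/(4π·8.85×10^-12·(0.0688)²) = 3.89×10^7 N/C.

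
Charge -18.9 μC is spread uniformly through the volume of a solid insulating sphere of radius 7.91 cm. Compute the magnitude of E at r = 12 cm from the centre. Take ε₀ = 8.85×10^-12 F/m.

|E| = 1.18×10^7 V/m

Symmetry ⇒ E = E(r) r̂. Gaussian sphere of radius r = 12 cm (r > R, so the entire charge is enclosed).
Q_enc = -18.9 μC = -1.89e-5 C.
Gauss's law: E·4πr² = Q_enc/ε₀.
E = |Q_enc|/(4πε₀r²) = (1.89×10^-5)/(4π·8.85×10^-12·(0.12)²) = 1.18×10^7 N/C.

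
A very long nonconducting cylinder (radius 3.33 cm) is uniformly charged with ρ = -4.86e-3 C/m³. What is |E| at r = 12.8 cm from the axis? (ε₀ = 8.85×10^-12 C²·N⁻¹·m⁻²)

Take a coaxial cylindrical Gaussian surface of radius r = 12.8 cm and length L (r > 3.33 cm, full cross-section enclosed).
λ_enc = ρ·πR² = (-4.86e-3)π(0.0333)² = -1.693e-5 C/m.
Since E is radial and uniform over the curved surface, Φ = E·2πrL = Q_enc/ε₀ = λ_enc L/ε₀.
E = |λ_enc|/(2πε₀r) = (1.693×10^-5)/(2π·8.85×10^-12·0.128) = 2.38×10^6 N/C.

E = 2.38×10^6 V/m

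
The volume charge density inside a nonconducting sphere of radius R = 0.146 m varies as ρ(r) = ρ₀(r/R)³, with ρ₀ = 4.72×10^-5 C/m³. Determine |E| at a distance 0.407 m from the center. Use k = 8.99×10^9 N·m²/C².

Take a concentric spherical Gaussian surface of radius r = 0.407 m (r > R, all charge enclosed).
Q_enc = 4π ∫₀^R ρ₀(r'/R)^3 r'² dr' = 4πρ₀R³/6 = 3.077×10^-7 C.
By Gauss's law, ∮E·dA = E·4πr² = Q_enc/ε₀.
E = k|Q_enc|/r² = (8.99×10^9)(3.077×10^-7)/(0.407)² = 1.67e4 N/C.

E ≈ 1.67e4 V/m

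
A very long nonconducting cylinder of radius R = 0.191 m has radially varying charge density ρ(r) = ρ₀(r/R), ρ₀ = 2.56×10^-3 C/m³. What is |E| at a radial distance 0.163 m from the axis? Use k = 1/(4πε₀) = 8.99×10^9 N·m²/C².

|E| = 1.34×10^7 N/C

Coaxial Gaussian cylinder, radius r = 0.163 m, length L (r < R).
λ_enc = ∫₀^r ρ(r')·2πr' dr' = (2πρ₀/R)·r^3/3 = 1.216×10^-4 C/m.
By Gauss's law (flux through the curved wall only), E·2πrL = λ_enc L/ε₀.
E = 2k|λ_enc|/r = 2(8.99×10^9)(1.216e-4)/(0.163) = 1.34×10^7 N/C.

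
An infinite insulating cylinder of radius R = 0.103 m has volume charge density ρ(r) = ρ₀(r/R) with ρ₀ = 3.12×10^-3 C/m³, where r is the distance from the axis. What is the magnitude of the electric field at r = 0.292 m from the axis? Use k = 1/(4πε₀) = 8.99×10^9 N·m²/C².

By cylindrical symmetry E is radial; use a coaxial Gaussian cylinder of radius 0.292 m and length L (r > R, full charge per length enclosed).
λ_enc = 2π ∫₀^R ρ₀(r'/R)^1 r' dr' = 2πρ₀R²/3 = 6.932×10^-5 C/m.
By Gauss's law (flux through the curved wall only), E·2πrL = λ_enc L/ε₀.
E = 2k|λ_enc|/r = 2(8.99×10^9)(6.932×10^-5)/(0.292) = 4.27×10^6 N/C.

E ≈ 4.27×10^6 N/C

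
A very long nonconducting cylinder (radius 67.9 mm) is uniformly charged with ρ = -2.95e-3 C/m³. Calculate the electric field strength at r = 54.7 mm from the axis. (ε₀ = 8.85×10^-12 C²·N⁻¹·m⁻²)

E ≈ 9.12×10^6 V/m

Take a coaxial cylindrical Gaussian surface of radius r = 54.7 mm and length L (r < R).
Charge inside radius r per length L is ρ·πr²·L, so λ_enc = ρπr² = -2.773e-5 C/m.
By Gauss's law (flux through the curved wall only), E·2πrL = λ_enc L/ε₀.
E = |λ_enc|/(2πε₀r) = (2.773e-5)/(2π·8.85×10^-12·0.0547) = 9.12×10^6 N/C.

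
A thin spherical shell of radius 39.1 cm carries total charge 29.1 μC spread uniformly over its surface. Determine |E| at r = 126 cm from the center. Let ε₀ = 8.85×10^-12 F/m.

|E| ≈ 1.65×10^5 N/C

By spherical symmetry E is radial; choose a Gaussian sphere of radius r = 126 cm (r > 39.1 cm).
The entire shell is enclosed: Q_enc = 2.91×10^-5 C.
Gauss's law: E·4πr² = Q_enc/ε₀.
E = |Q_enc|/(4πε₀r²) = (2.91e-5)/(4π·8.85×10^-12·(1.26)²) = 1.65×10^5 N/C.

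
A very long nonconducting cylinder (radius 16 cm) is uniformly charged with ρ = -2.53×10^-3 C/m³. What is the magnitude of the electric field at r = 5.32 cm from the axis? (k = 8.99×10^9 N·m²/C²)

E = 7.60×10^6 V/m

Take a coaxial cylindrical Gaussian surface of radius r = 5.32 cm and length L (r < R).
Enclosed charge per unit length: λ_enc = ρ·πr² = (-2.53×10^-3)π(0.0532)² = -2.25×10^-5 C/m.
Gauss's law: E·2πrL = λ_enc L/ε₀.
E = 2k|λ_enc|/r = 2(8.99×10^9)(2.25×10^-5)/(0.0532) = 7.60×10^6 N/C.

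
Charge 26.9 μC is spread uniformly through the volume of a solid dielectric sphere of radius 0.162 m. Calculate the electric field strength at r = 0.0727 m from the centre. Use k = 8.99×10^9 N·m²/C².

E = 4.14×10^6 N/C

Take a concentric spherical Gaussian surface of radius r = 0.0727 m (r < R).
For a uniform sphere the enclosed fraction is (r/R)³, so Q_enc = (26.9 μC)(0.0727/0.162)³ = 2.431e-6 C.
Gauss's law: E·4πr² = Q_enc/ε₀.
E = k|Q_enc|/r² = (8.99×10^9)(2.431×10^-6)/(0.0727)² = 4.14×10^6 N/C.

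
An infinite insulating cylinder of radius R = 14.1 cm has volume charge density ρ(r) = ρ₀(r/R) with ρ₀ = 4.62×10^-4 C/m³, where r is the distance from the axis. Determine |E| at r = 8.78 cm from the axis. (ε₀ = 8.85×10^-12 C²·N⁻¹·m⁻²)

E ≈ 9.51×10^5 V/m

Coaxial Gaussian cylinder, radius r = 8.78 cm, length L (r < R).
Integrating ρ over the cross-section to radius r: λ_enc = (2πρ₀/R) ∫₀^r r'^2 dr' = 2πρ₀ r^3/(3·R) = 4.645×10^-6 C/m.
By Gauss's law (flux through the curved wall only), E·2πrL = λ_enc L/ε₀.
E = |λ_enc|/(2πε₀r) = (4.645e-6)/(2π·8.85×10^-12·0.0878) = 9.51e5 N/C.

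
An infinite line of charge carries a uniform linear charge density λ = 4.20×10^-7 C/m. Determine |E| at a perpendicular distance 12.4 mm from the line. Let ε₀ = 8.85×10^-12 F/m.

By cylindrical symmetry E is radial; use a coaxial Gaussian cylinder of radius 12.4 mm and length L.
Q_enc = λL, so λ_enc = 4.20×10^-7 C/m.
By Gauss's law (flux through the curved wall only), E·2πrL = λ_enc L/ε₀.
E = |λ_enc|/(2πε₀r) = (4.20×10^-7)/(2π·8.85×10^-12·0.0124) = 6.09e5 N/C.

|E| ≈ 6.09×10^5 V/m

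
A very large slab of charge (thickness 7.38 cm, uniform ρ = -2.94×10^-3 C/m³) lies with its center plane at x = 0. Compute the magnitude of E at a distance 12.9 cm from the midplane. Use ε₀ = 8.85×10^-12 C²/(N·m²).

|E| ≈ 1.23×10^7 V/m

The point |x| = 12.9 cm lies outside the slab (half-thickness 0.0369 m). A symmetric pillbox spanning the full slab encloses Q_enc = ρ·d·A.
Flux = 2EA ⇒ E = |ρ|d/(2ε₀), independent of distance outside.
E = (2.94×10^-3)(0.0738)/(2·8.85×10^-12) = 1.23×10^7 N/C.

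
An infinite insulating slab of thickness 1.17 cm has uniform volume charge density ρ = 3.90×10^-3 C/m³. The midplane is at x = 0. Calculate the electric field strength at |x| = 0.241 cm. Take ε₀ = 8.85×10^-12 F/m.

E ≈ 1.06e6 N/C

By symmetry E is perpendicular to the slab. A Gaussian pillbox from −0.241 cm to +0.241 cm (face area A) lies entirely within the slab.
Q_enc = ρ·(2x)·A and flux = 2EA, so 2EA = 2ρxA/ε₀ ⇒ E = |ρ|x/ε₀.
E = (3.90×10^-3)(0.00241)/(8.85×10^-12) = 1.06×10^6 N/C.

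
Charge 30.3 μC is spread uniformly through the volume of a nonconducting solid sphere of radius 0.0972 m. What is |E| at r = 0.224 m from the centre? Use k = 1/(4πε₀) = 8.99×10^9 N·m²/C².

Symmetry ⇒ E = E(r) r̂. Gaussian sphere of radius r = 0.224 m (r > R, so the entire charge is enclosed).
Q_enc = 30.3 μC = 3.03×10^-5 C.
Applying ∮E·dA = Q_enc/ε₀ with Φ = E(4πr²):
E = k|Q_enc|/r² = (8.99×10^9)(3.03×10^-5)/(0.224)² = 5.43×10^6 N/C.

E = 5.43×10^6 N/C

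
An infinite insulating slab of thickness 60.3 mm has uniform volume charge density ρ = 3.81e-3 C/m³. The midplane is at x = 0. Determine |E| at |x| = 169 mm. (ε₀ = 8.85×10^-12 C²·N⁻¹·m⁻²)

E = 1.30×10^7 N/C

The point |x| = 169 mm lies outside the slab (half-thickness 0.03015 m). A symmetric pillbox spanning the full slab encloses Q_enc = ρ·d·A.
Flux = 2EA ⇒ E = |ρ|d/(2ε₀), independent of distance outside.
E = (3.81e-3)(0.0603)/(2·8.85×10^-12) = 1.30e7 N/C.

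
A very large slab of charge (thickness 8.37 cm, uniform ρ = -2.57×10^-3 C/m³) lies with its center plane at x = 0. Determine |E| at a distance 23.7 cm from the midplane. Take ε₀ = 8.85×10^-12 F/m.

|E| ≈ 1.22×10^7 N/C

The point |x| = 23.7 cm lies outside the slab (half-thickness 0.04185 m). A symmetric pillbox spanning the full slab encloses Q_enc = ρ·d·A.
Flux = 2EA ⇒ E = |ρ|d/(2ε₀), independent of distance outside.
E = (2.57e-3)(0.0837)/(2·8.85×10^-12) = 1.22×10^7 N/C.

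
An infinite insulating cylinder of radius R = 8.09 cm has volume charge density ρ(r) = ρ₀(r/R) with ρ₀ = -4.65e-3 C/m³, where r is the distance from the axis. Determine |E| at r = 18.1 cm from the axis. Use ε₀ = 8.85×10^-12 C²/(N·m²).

Choose a coaxial cylinder of radius r = 18.1 cm (arbitrary length L) as the Gaussian surface (r > R, full charge per length enclosed).
λ_enc = 2π ∫₀^R ρ₀(r'/R)^1 r' dr' = 2πρ₀R²/3 = -6.374×10^-5 C/m.
Gauss's law: E·2πrL = λ_enc L/ε₀.
E = |λ_enc|/(2πε₀r) = (6.374e-5)/(2π·8.85×10^-12·0.181) = 6.33e6 N/C.

6.33×10^6 N/C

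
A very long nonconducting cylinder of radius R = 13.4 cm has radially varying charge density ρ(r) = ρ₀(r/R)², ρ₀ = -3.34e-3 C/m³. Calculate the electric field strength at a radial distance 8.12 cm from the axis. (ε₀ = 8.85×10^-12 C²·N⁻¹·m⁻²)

E ≈ 2.81×10^6 V/m

Choose a coaxial cylinder of radius r = 8.12 cm (arbitrary length L) as the Gaussian surface (r < R).
Integrating ρ over the cross-section to radius r: λ_enc = (2πρ₀/R²) ∫₀^r r'^3 dr' = 2πρ₀ r^4/(4·R²) = -1.27×10^-5 C/m.
Gauss's law: E·2πrL = λ_enc L/ε₀.
E = |λ_enc|/(2πε₀r) = (1.27×10^-5)/(2π·8.85×10^-12·0.0812) = 2.81×10^6 N/C.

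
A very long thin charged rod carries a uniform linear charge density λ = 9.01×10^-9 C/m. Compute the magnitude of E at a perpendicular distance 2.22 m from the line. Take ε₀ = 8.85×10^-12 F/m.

E = 73 V/m

By cylindrical symmetry E is radial; use a coaxial Gaussian cylinder of radius 2.22 m and length L.
Q_enc = λL, so λ_enc = 9.01e-9 C/m.
Since E is radial and uniform over the curved surface, Φ = E·2πrL = Q_enc/ε₀ = λ_enc L/ε₀.
E = |λ_enc|/(2πε₀r) = (9.01×10^-9)/(2π·8.85×10^-12·2.22) = 73 N/C.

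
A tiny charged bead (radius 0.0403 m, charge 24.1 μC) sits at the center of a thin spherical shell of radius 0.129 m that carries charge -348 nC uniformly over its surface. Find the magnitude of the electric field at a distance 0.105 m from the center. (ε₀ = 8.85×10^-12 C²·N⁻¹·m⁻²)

E ≈ 1.97×10^7 V/m

Take a concentric spherical Gaussian surface of radius r = 0.105 m (between the bodies, 0.0403 m < r < 0.129 m).
The shell at 0.129 m lies outside the Gaussian surface, so Q_enc = 24.1 μC = 2.41e-5 C.
By Gauss's law, ∮E·dA = E·4πr² = Q_enc/ε₀.
E = |Q_enc|/(4πε₀r²) = (2.41e-5)/(4π·8.85×10^-12·(0.105)²) = 1.97×10^7 N/C.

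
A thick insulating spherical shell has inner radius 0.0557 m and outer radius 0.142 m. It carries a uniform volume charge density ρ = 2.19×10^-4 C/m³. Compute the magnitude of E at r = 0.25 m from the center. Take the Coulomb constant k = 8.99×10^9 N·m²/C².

Use a concentric Gaussian sphere at r = 0.25 m (r > 0.142 m, enclosing the whole shell).
Q_enc = ρ·(4π/3)(b³ − a³) = (2.19×10^-4)·(4π/3)·((0.142)³ − (0.0557)³) = 2.468e-6 C.
Since E is radial and uniform over the Gaussian sphere, Φ = E·4πr² = Q_enc/ε₀.
E = k|Q_enc|/r² = (8.99×10^9)(2.468×10^-6)/(0.25)² = 3.55×10^5 N/C.

|E| ≈ 3.55×10^5 N/C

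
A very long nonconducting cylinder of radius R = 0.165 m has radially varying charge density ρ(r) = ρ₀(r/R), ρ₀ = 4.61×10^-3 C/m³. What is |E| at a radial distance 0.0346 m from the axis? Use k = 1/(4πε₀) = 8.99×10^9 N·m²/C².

|E| = 1.26×10^6 N/C

Coaxial Gaussian cylinder, radius r = 0.0346 m, length L (r < R).
λ_enc = ∫₀^r ρ(r')·2πr' dr' = (2πρ₀/R)·r^3/3 = 2.424×10^-6 C/m.
Applying ∮E·dA = Q_enc/ε₀ with the end caps contributing no flux:
E = 2k|λ_enc|/r = 2(8.99×10^9)(2.424×10^-6)/(0.0346) = 1.26×10^6 N/C.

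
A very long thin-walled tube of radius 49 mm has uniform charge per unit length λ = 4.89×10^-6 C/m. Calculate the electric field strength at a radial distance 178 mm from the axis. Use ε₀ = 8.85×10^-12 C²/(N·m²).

Coaxial Gaussian cylinder, radius r = 178 mm, length L (r > 49 mm).
The full line charge is enclosed: λ_enc = 4.89×10^-6 C/m.
Applying ∮E·dA = Q_enc/ε₀ with the end caps contributing no flux:
E = |λ_enc|/(2πε₀r) = (4.89×10^-6)/(2π·8.85×10^-12·0.178) = 4.94e5 N/C.

E ≈ 4.94×10^5 V/m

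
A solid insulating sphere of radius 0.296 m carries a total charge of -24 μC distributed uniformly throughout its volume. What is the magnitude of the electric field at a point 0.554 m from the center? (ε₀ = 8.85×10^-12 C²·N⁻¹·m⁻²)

Symmetry ⇒ E = E(r) r̂. Gaussian sphere of radius r = 0.554 m (r > R, so the entire charge is enclosed).
Q_enc = -24 μC = -2.40×10^-5 C.
Since E is radial and uniform over the Gaussian sphere, Φ = E·4πr² = Q_enc/ε₀.
E = |Q_enc|/(4πε₀r²) = (2.40×10^-5)/(4π·8.85×10^-12·(0.554)²) = 7.03e5 N/C.

E = 7.03×10^5 N/C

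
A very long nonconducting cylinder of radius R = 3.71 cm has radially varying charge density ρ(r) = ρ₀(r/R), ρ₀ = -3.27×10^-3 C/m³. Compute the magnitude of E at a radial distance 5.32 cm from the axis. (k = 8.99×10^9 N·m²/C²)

E = 3.19×10^6 N/C

Take a coaxial cylindrical Gaussian surface of radius r = 5.32 cm and length L (r > R, full charge per length enclosed).
λ_enc = 2π ∫₀^R ρ₀(r'/R)^1 r' dr' = 2πρ₀R²/3 = -9.427×10^-6 C/m.
Since E is radial and uniform over the curved surface, Φ = E·2πrL = Q_enc/ε₀ = λ_enc L/ε₀.
E = 2k|λ_enc|/r = 2(8.99×10^9)(9.427e-6)/(0.0532) = 3.19e6 N/C.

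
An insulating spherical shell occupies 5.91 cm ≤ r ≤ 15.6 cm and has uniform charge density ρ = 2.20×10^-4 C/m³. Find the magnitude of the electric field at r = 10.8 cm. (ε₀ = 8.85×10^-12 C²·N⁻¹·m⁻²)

7.48e5 V/m

Use a concentric Gaussian sphere at r = 10.8 cm (within the shell material, 5.91 cm < r < 15.6 cm).
Only the shell between 5.91 cm and r is enclosed: Q_enc = ρ·(4π/3)(r³ − a³) = (2.20e-4)·(4π/3)·((0.108)³ − (0.0591)³) = 9.706×10^-7 C.
Applying ∮E·dA = Q_enc/ε₀ with Φ = E(4πr²):
E = |Q_enc|/(4πε₀r²) = (9.706×10^-7)/(4π·8.85×10^-12·(0.108)²) = 7.48×10^5 N/C.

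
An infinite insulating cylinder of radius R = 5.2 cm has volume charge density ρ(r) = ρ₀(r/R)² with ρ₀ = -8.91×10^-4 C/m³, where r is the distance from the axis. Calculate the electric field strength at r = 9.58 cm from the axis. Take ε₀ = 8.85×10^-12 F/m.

Take a coaxial cylindrical Gaussian surface of radius r = 9.58 cm and length L (r > R, full charge per length enclosed).
λ_enc = 2π ∫₀^R ρ₀(r'/R)^2 r' dr' = 2πρ₀R²/4 = -3.784×10^-6 C/m.
By Gauss's law (flux through the curved wall only), E·2πrL = λ_enc L/ε₀.
E = |λ_enc|/(2πε₀r) = (3.784e-6)/(2π·8.85×10^-12·0.0958) = 7.10e5 N/C.

E = 7.10×10^5 N/C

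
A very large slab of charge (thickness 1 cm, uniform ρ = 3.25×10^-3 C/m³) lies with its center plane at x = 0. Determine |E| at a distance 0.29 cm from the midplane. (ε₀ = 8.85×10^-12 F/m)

|E| ≈ 1.06×10^6 N/C

By symmetry E is perpendicular to the slab. A Gaussian pillbox from −0.29 cm to +0.29 cm (face area A) lies entirely within the slab.
Q_enc = ρ·(2x)·A and flux = 2EA, so 2EA = 2ρxA/ε₀ ⇒ E = |ρ|x/ε₀.
E = (3.25×10^-3)(0.0029)/(8.85×10^-12) = 1.06×10^6 N/C.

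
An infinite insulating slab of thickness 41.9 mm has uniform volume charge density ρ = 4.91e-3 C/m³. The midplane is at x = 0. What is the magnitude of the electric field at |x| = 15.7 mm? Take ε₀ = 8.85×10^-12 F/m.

By symmetry E is perpendicular to the slab. A Gaussian pillbox from −15.7 mm to +15.7 mm (face area A) lies entirely within the slab.
Q_enc = ρ·(2x)·A and flux = 2EA, so 2EA = 2ρxA/ε₀ ⇒ E = |ρ|x/ε₀.
E = (4.91×10^-3)(0.0157)/(8.85×10^-12) = 8.71e6 N/C.

E ≈ 8.71e6 N/C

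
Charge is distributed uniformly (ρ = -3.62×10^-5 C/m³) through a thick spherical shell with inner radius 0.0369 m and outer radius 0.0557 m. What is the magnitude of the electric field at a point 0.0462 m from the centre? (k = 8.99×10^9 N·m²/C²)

|E| = 3.09×10^4 N/C

Use a concentric Gaussian sphere at r = 0.0462 m (within the shell material, 0.0369 m < r < 0.0557 m).
Only the shell between 0.0369 m and r is enclosed: Q_enc = ρ·(4π/3)(r³ − a³) = (-3.62e-5)·(4π/3)·((0.0462)³ − (0.0369)³) = -7.334e-9 C.
By Gauss's law, ∮E·dA = E·4πr² = Q_enc/ε₀.
E = k|Q_enc|/r² = (8.99×10^9)(7.334×10^-9)/(0.0462)² = 3.09e4 N/C.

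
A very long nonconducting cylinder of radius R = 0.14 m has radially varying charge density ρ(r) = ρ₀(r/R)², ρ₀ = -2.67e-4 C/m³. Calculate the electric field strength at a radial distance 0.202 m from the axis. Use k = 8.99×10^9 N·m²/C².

Coaxial Gaussian cylinder, radius r = 0.202 m, length L (r > R, full charge per length enclosed).
λ_enc = 2π ∫₀^R ρ₀(r'/R)^2 r' dr' = 2πρ₀R²/4 = -8.22×10^-6 C/m.
Gauss's law: E·2πrL = λ_enc L/ε₀.
E = 2k|λ_enc|/r = 2(8.99×10^9)(8.22×10^-6)/(0.202) = 7.32e5 N/C.

|E| ≈ 7.32×10^5 N/C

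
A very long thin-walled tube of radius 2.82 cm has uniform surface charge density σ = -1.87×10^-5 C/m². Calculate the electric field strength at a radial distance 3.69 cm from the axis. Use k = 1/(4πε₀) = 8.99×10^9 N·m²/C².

1.61e6 N/C

By cylindrical symmetry E is radial; use a coaxial Gaussian cylinder of radius 3.69 cm and length L (r > 2.82 cm).
The whole shell is enclosed: λ_enc = σ·2πR = (-1.87×10^-5)·2π·(0.0282) = -3.313e-6 C/m.
Gauss's law: E·2πrL = λ_enc L/ε₀.
E = 2k|λ_enc|/r = 2(8.99×10^9)(3.313×10^-6)/(0.0369) = 1.61e6 N/C.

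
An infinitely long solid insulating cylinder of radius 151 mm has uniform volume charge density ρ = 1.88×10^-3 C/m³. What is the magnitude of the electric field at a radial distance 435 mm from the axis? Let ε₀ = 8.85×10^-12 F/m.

|E| ≈ 5.57×10^6 V/m

Choose a coaxial cylinder of radius r = 435 mm (arbitrary length L) as the Gaussian surface (r > 151 mm, full cross-section enclosed).
λ_enc = ρ·πR² = (1.88×10^-3)π(0.151)² = 1.347e-4 C/m.
By Gauss's law (flux through the curved wall only), E·2πrL = λ_enc L/ε₀.
E = |λ_enc|/(2πε₀r) = (1.347e-4)/(2π·8.85×10^-12·0.435) = 5.57e6 N/C.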